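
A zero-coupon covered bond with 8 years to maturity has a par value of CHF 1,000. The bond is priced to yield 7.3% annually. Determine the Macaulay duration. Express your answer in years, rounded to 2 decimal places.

8.00 years

A zero-coupon bond has a single cash flow at maturity, so its Macaulay duration equals its maturity: 8 years.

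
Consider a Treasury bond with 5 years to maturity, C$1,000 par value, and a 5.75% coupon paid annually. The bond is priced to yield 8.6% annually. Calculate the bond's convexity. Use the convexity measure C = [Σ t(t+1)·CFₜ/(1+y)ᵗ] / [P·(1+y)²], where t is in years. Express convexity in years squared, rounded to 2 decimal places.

With y = 0.086:
  t   CF        PV=CF/(1+0.086)^t    t·PV        t(t+1)·PV
  1        57.50        52.9466        52.9466         105.8932
  2        57.50        48.7538        97.5075         292.5226
  3        57.50        44.8930       134.6789         538.7157
  4        57.50        41.3379       165.3517         826.7583
  5     1,057.50       700.0535     3,500.2676      21,001.6059
  Σ                    887.9848     3,950.7524      22,765.4956
P = 887.9848.
Convexity = Σ t(t+1)·PV / [P·(1+y)²] = 22,765.4956 / (887.9848 × 1.179396) = 21.73762.

21.74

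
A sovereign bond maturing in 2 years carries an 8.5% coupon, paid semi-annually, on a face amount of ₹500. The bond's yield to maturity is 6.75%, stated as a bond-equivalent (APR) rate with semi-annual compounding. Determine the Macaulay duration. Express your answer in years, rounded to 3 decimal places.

1.883 years

Periodic yield y = 0.03375. Discount each cash flow and weight by its period:
  t   CF        PV=CF/(1+0.03375)^t    t·PV
  1        21.25        20.5562        20.5562
  2        21.25        19.8851        39.7702
  3        21.25        19.2359        57.7077
  4       521.25       456.4403     1,825.7612
  Σ                    516.1175     1,943.7953
Price P = Σ PV = 516.1175.
Macaulay duration = Σ(t·PV) / P = 1,943.7953 / 516.1175 = 3.76619 half-year periods.
In years: 3.76619 / 2 = 1.88309 years.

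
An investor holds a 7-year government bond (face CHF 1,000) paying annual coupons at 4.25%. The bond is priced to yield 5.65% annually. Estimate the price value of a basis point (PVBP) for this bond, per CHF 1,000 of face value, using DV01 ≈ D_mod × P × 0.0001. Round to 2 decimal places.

CHF 0.54

Periodic yield y = 0.0565.
  t   CF        PV=CF/(1+0.0565)^t    t·PV
  1        42.50        40.2272        40.2272
  2        42.50        38.0759        76.1518
  3        42.50        36.0396       108.1189
  4        42.50        34.1123       136.4492
  5        42.50        32.2880       161.4401
  6        42.50        30.5613       183.3678
  7     1,042.50       709.5607     4,966.9249
  Σ                    920.8650     5,672.6799
P = 920.8650; D_Mac = 6.16016 yrs; D_mod = 5.83073 yrs.
DV01 ≈ 5.83073 × 920.8650 × 0.0001 = 0.536931.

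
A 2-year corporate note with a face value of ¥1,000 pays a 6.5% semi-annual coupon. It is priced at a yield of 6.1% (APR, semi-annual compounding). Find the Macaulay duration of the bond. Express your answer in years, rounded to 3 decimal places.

1.908 years

Periodic yield y = 0.0305. Discount each cash flow and weight by its period:
  t   CF        PV=CF/(1+0.0305)^t    t·PV
  1        32.50        31.5381        31.5381
  2        32.50        30.6046        61.2093
  3        32.50        29.6988        89.0965
  4     1,032.50       915.5837     3,662.3350
  Σ                  1,007.4253     3,844.1789
Price P = Σ PV = 1,007.4253.
Macaulay duration = Σ(t·PV) / P = 3,844.1789 / 1,007.4253 = 3.81585 half-year periods.
In years: 3.81585 / 2 = 1.90792 years.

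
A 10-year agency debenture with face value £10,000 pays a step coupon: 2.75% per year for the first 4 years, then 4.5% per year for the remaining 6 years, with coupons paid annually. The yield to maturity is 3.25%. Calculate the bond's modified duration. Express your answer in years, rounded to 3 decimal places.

Periodic yield y = 0.0325. First find Macaulay duration:
  t   CF        PV=CF/(1+0.0325)^t    t·PV
  1       275.00       266.3438       266.3438
  2       275.00       257.9601       515.9202
  3       275.00       249.8403       749.5209
  4       275.00       241.9761       967.9044
  5       450.00       383.4972     1,917.4861
  6       450.00       371.4259     2,228.5552
  7       450.00       359.7345     2,518.1415
  8       450.00       348.4111     2,787.2891
  9       450.00       337.4442     3,036.9978
  10   10,450.00     7,589.5441    75,895.4407
  Σ                 10,406.1773    90,883.5998
P = 10,406.1773; Macaulay duration = 90,883.5998 / 10,406.1773 = 8.73362 years.
Modified duration = D_Mac / (1 + y) = 8.73362 / 1.0325 = 8.45871 years.

8.459 years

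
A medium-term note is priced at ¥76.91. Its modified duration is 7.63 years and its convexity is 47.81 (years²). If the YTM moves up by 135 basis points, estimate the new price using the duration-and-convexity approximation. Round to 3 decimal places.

¥69.323

Duration effect: -D_mod·Δy = -7.63 × (+0.0135) = -0.103005
Convexity effect: ½·C·(Δy)² = 0.5 × 47.81 × (0.0135)² = +0.00435668625
ΔP/P ≈ -0.103005 + 0.00435668625 = -0.09864831375
New price ≈ 76.91 × (1 - 0.09864831375) = 69.3229581894875.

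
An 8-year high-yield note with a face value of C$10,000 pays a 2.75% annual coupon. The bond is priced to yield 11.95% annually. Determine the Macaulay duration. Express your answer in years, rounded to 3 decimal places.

Periodic yield y = 0.1195. Discount each cash flow and weight by its year:
  t   CF        PV=CF/(1+0.1195)^t    t·PV
  1       275.00       245.6454       245.6454
  2       275.00       219.4242       438.8484
  3       275.00       196.0020       588.0059
  4       275.00       175.0799       700.3196
  5       275.00       156.3912       781.9558
  6       275.00       139.6973       838.1840
  7       275.00       124.7855       873.4983
  8    10,275.00     4,164.7511    33,318.0085
  Σ                  5,421.7764    37,784.4658
Price P = Σ PV = 5,421.7764.
Macaulay duration = Σ(t·PV) / P = 37,784.4658 / 5,421.7764 = 6.96902 years.

6.969 years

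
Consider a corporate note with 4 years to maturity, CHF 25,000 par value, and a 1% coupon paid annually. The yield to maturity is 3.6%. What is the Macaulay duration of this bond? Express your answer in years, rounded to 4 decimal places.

Periodic yield y = 0.036. Discount each cash flow and weight by its year:
  t   CF        PV=CF/(1+0.036)^t    t·PV
  1       250.00       241.3127       241.3127
  2       250.00       232.9274       465.8547
  3       250.00       224.8334       674.5001
  4    25,250.00    21,919.0820    87,676.3279
  Σ                 22,618.1554    89,057.9954
Price P = Σ PV = 22,618.1554.
Macaulay duration = Σ(t·PV) / P = 89,057.9954 / 22,618.1554 = 3.93746 years.

3.9375 years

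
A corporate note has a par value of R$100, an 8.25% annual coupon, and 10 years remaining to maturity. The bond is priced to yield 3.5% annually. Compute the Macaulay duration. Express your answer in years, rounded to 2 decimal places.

Periodic yield y = 0.035. Discount each cash flow and weight by its year:
  t   CF        PV=CF/(1+0.035)^t    t·PV
  1         8.25         7.9710         7.9710
  2         8.25         7.7015        15.4029
  3         8.25         7.4410        22.3231
  4         8.25         7.1894        28.7576
  5         8.25         6.9463        34.7314
  6         8.25         6.7114        40.2683
  7         8.25         6.4844        45.3910
  8         8.25         6.2651        50.1212
  9         8.25         6.0533        54.4795
  10      108.25        76.7405       767.4046
  Σ                    139.5039     1,066.8506
Price P = Σ PV = 139.5039.
Macaulay duration = Σ(t·PV) / P = 1,066.8506 / 139.5039 = 7.64746 years.

7.65 years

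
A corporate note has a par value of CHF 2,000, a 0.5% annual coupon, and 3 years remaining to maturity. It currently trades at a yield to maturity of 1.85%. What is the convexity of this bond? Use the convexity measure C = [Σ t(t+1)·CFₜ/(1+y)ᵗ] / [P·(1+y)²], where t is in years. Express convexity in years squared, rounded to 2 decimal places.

11.49

With y = 0.0185:
  t   CF        PV=CF/(1+0.0185)^t    t·PV        t(t+1)·PV
  1        10.00         9.8184         9.8184          19.6367
  2        10.00         9.6400        19.2800          57.8401
  3     2,010.00     1,902.4487     5,707.3461      22,829.3845
  Σ                  1,921.9071     5,736.4445      22,906.8614
P = 1,921.9071.
Convexity = Σ t(t+1)·PV / [P·(1+y)²] = 22,906.8614 / (1,921.9071 × 1.037342) = 11.48976.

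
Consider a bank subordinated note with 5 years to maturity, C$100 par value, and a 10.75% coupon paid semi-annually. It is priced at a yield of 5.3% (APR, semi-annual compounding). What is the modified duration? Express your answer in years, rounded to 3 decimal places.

Periodic yield y = 0.0265. First find Macaulay duration:
  t   CF        PV=CF/(1+0.0265)^t    t·PV
  1        5.375         5.2362         5.2362
  2        5.375         5.1011        10.2021
  3        5.375         4.9694        14.9081
  4        5.375         4.8411        19.3643
  5        5.375         4.7161        23.5805
  6        5.375         4.5944        27.5661
  7        5.375         4.4757        31.3302
  8        5.375         4.3602        34.8816
  9        5.375         4.2476        38.2288
  10     105.375        81.1238       811.2376
  Σ                    123.6656     1,016.5357
P = 123.6656; Macaulay duration = 1,016.5357 / 123.6656 = 8.22004 half-year periods = 4.11002 years.
Modified duration = D_Mac / (1 + y) = 4.11002 / 1.0265 = 4.00392 years.

4.004 years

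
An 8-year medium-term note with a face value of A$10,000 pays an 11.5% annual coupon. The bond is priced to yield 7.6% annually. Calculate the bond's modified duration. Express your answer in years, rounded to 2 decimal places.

Periodic yield y = 0.076. First find Macaulay duration:
  t   CF        PV=CF/(1+0.076)^t    t·PV
  1     1,150.00     1,068.7732     1,068.7732
  2     1,150.00       993.2837     1,986.5673
  3     1,150.00       923.1261     2,769.3783
  4     1,150.00       857.9239     3,431.6955
  5     1,150.00       797.3270     3,986.6351
  6     1,150.00       741.0102     4,446.0615
  7     1,150.00       688.6712     4,820.6986
  8    11,150.00     6,205.4988    49,643.9905
  Σ                 12,275.6142    72,153.8001
P = 12,275.6142; Macaulay duration = 72,153.8001 / 12,275.6142 = 5.87782 years.
Modified duration = D_Mac / (1 + y) = 5.87782 / 1.076 = 5.46265 years.

5.46 years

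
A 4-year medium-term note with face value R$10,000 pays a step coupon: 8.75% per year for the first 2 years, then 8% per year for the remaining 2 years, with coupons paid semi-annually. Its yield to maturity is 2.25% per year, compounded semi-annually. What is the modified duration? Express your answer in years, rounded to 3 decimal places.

3.489 years

Periodic yield y = 0.01125. First find Macaulay duration:
  t   CF        PV=CF/(1+0.01125)^t    t·PV
  1       437.50       432.6329       432.6329
  2       437.50       427.8199       855.6398
  3       437.50       423.0605     1,269.1814
  4       437.50       418.3540     1,673.4160
  5       400.00       378.2399     1,891.1994
  6       400.00       374.0320     2,244.1921
  7       400.00       369.8710     2,589.0968
  8    10,400.00     9,509.6616    76,077.2927
  Σ                 12,333.6717    87,032.6511
P = 12,333.6717; Macaulay duration = 87,032.6511 / 12,333.6717 = 7.05651 half-year periods = 3.52825 years.
Modified duration = D_Mac / (1 + y) = 3.52825 / 1.01125 = 3.48900 years.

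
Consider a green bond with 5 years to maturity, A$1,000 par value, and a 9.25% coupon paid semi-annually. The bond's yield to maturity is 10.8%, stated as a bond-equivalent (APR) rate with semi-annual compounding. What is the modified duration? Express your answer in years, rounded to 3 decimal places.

Periodic yield y = 0.054. First find Macaulay duration:
  t   CF        PV=CF/(1+0.054)^t    t·PV
  1        46.25        43.8805        43.8805
  2        46.25        41.6323        83.2646
  3        46.25        39.4993       118.4980
  4        46.25        37.4757       149.9026
  5        46.25        35.5557       177.7783
  6        46.25        33.7340       202.4041
  7        46.25        32.0057       224.0400
  8        46.25        30.3659       242.9276
  9        46.25        28.8102       259.2918
  10    1,046.25       618.3429     6,183.4288
  Σ                    941.3022     7,685.4162
P = 941.3022; Macaulay duration = 7,685.4162 / 941.3022 = 8.16466 half-year periods = 4.08233 years.
Modified duration = D_Mac / (1 + y) = 4.08233 / 1.054 = 3.87318 years.

3.873 years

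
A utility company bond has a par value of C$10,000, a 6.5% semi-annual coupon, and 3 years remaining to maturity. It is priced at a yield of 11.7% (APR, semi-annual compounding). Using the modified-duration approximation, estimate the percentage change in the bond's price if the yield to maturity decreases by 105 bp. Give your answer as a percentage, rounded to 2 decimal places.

+2.73%

Periodic yield y = 0.0585. Modified duration first:
  t   CF        PV=CF/(1+0.0585)^t    t·PV
  1       325.00       307.0383       307.0383
  2       325.00       290.0692       580.1384
  3       325.00       274.0380       822.1140
  4       325.00       258.8928     1,035.5711
  5       325.00       244.5846     1,222.9228
  6    10,325.00     7,340.8253    44,044.9515
  Σ                  8,715.4481    48,012.7361
P = 8,715.4481; D_Mac = 5.50892 half-year periods = 2.75446 yrs; D_mod = 2.75446/(1+0.0585) = 2.60223 yrs.
ΔP/P ≈ -D_mod · Δy = -2.60223 × (-0.0105) = +0.027323 = +2.7323%.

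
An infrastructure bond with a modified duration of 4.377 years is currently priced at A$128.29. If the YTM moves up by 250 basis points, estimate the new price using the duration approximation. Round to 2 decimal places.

Duration approximation: ΔP/P ≈ -D_mod · Δy = -4.377 × (+0.025) = -0.109425.
New price ≈ 128.29 × (1 - 0.109425) = 114.25186675.

A$114.25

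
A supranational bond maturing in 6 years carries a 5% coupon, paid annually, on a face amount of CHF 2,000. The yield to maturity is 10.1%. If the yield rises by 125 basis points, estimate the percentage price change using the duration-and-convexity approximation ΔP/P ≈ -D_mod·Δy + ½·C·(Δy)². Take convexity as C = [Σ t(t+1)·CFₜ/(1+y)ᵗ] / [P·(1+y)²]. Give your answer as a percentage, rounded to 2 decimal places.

With y = 0.101:
  t   CF        PV=CF/(1+0.101)^t    t·PV        t(t+1)·PV
  1       100.00        90.8265        90.8265         181.6530
  2       100.00        82.4946       164.9891         494.9674
  3       100.00        74.9269       224.7808         899.1234
  4       100.00        68.0535       272.2142       1,361.0708
  5       100.00        61.8107       309.0533       1,854.3199
  6     2,100.00     1,178.9500     7,073.6999      49,515.8993
  Σ                  1,557.0622     8,135.5639      54,307.0339
P = 1,557.0622; D_Mac = 5.22494 yrs; D_mod = 4.74564 yrs; C = 28.77236.
Duration effect: -4.74564 × (+0.0125) = -0.059320
Convexity effect: 0.5 × 28.77236 × (0.0125)² = +0.0022478
ΔP/P ≈ -0.059320 + 0.0022478 = -0.057073 = -5.7073%.

-5.71%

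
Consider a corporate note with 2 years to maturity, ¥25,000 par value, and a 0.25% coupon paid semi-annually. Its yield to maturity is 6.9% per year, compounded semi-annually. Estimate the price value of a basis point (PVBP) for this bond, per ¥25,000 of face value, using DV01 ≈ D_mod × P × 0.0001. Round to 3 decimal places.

Periodic yield y = 0.0345.
  t   CF        PV=CF/(1+0.0345)^t    t·PV
  1        31.25        30.2078        30.2078
  2        31.25        29.2004        58.4008
  3        31.25        28.2266        84.6798
  4    25,031.25    21,855.4905    87,421.9620
  Σ                 21,943.1253    87,595.2505
P = 21,943.1253; D_Mac = 3.99192 half-year periods = 1.99596 yrs; D_mod = 1.92940 yrs.
DV01 ≈ 1.92940 × 21,943.1253 × 0.0001 = 4.233700.

¥4.234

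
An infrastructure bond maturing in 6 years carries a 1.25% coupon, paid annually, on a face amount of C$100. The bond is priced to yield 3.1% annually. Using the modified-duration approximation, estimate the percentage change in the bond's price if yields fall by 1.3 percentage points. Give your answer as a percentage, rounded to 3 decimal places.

+7.321%

Periodic yield y = 0.031. Modified duration first:
  t   CF        PV=CF/(1+0.031)^t    t·PV
  1         1.25         1.2124         1.2124
  2         1.25         1.1760         2.3519
  3         1.25         1.1406         3.4218
  4         1.25         1.1063         4.4252
  5         1.25         1.0730         5.3652
  6       101.25        84.3030       505.8180
  Σ                     90.0113       522.5946
P = 90.0113; D_Mac = 5.80588 yrs; D_mod = 5.80588/(1+0.031) = 5.63131 yrs.
ΔP/P ≈ -D_mod · Δy = -5.63131 × (-0.013) = +0.073207 = +7.3207%.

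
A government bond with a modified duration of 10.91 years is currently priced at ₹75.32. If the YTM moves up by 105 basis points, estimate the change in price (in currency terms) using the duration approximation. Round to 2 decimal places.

Duration approximation: ΔP/P ≈ -D_mod · Δy = -10.91 × (+0.0105) = -0.114555.
ΔP ≈ 75.32 × (-0.114555) = -8.6282826.

-₹8.63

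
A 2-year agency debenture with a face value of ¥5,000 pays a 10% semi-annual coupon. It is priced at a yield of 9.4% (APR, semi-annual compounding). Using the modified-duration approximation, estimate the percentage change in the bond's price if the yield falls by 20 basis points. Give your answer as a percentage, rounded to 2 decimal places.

Periodic yield y = 0.047. Modified duration first:
  t   CF        PV=CF/(1+0.047)^t    t·PV
  1       250.00       238.7775       238.7775
  2       250.00       228.0587       456.1174
  3       250.00       217.8211       653.4633
  4     5,250.00     4,368.9048    17,475.6190
  Σ                  5,053.5620    18,823.9772
P = 5,053.5620; D_Mac = 3.72489 half-year periods = 1.86245 yrs; D_mod = 1.86245/(1+0.047) = 1.77884 yrs.
ΔP/P ≈ -D_mod · Δy = -1.77884 × (-0.002) = +0.003558 = +0.3558%.

+0.36%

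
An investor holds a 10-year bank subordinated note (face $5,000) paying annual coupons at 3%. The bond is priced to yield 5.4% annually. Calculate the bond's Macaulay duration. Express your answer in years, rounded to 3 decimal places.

Periodic yield y = 0.054. Discount each cash flow and weight by its year:
  t   CF        PV=CF/(1+0.054)^t    t·PV
  1       150.00       142.3150       142.3150
  2       150.00       135.0237       270.0474
  3       150.00       128.1060       384.3180
  4       150.00       121.5427       486.1707
  5       150.00       115.3156       576.5782
  6       150.00       109.4076       656.4458
  7       150.00       103.8023       726.6161
  8       150.00        98.4842       787.8733
  9       150.00        93.4385       840.9463
  10    5,150.00     3,043.6949    30,436.9493
  Σ                  4,091.1305    35,308.2600
Price P = Σ PV = 4,091.1305.
Macaulay duration = Σ(t·PV) / P = 35,308.2600 / 4,091.1305 = 8.63044 years.

8.630 years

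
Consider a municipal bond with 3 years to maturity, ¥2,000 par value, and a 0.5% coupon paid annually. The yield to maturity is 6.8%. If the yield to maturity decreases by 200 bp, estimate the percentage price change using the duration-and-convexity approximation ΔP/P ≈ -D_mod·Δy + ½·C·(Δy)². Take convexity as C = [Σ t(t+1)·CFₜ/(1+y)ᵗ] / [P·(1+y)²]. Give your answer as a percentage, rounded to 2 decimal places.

With y = 0.068:
  t   CF        PV=CF/(1+0.068)^t    t·PV        t(t+1)·PV
  1        10.00         9.3633         9.3633          18.7266
  2        10.00         8.7671        17.5343          52.6028
  3     2,010.00     1,649.9938     4,949.9813      19,799.9250
  Σ                  1,668.1242     4,976.8788      19,871.2544
P = 1,668.1242; D_Mac = 2.98352 yrs; D_mod = 2.79356 yrs; C = 10.44370.
Duration effect: -2.79356 × (-0.02) = +0.055871
Convexity effect: 0.5 × 10.44370 × (-0.02)² = +0.0020887
ΔP/P ≈ +0.055871 + 0.0020887 = +0.057960 = +5.7960%.

+5.80%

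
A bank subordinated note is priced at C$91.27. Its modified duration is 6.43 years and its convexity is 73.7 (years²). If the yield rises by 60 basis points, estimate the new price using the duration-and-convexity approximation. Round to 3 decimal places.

C$87.870

Duration effect: -D_mod·Δy = -6.43 × (+0.006) = -0.038580
Convexity effect: ½·C·(Δy)² = 0.5 × 73.7 × (0.006)² = +0.0013266
ΔP/P ≈ -0.038580 + 0.0013266 = -0.0372534
New price ≈ 91.27 × (1 - 0.0372534) = 87.869882182.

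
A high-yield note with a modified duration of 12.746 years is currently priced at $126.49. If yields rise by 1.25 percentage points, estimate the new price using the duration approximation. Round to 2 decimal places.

$106.34

Duration approximation: ΔP/P ≈ -D_mod · Δy = -12.746 × (+0.0125) = -0.159325.
New price ≈ 126.49 × (1 - 0.159325) = 106.33698075.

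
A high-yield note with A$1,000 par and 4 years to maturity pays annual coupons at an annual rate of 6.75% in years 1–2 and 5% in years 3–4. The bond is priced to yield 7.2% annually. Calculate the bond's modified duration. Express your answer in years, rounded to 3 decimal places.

3.393 years

Periodic yield y = 0.072. First find Macaulay duration:
  t   CF        PV=CF/(1+0.072)^t    t·PV
  1        67.50        62.9664        62.9664
  2        67.50        58.7373       117.4747
  3        50.00        40.5869       121.7606
  4     1,050.00       795.0788     3,180.3151
  Σ                    957.3694     3,482.5168
P = 957.3694; Macaulay duration = 3,482.5168 / 957.3694 = 3.63759 years.
Modified duration = D_Mac / (1 + y) = 3.63759 / 1.072 = 3.39327 years.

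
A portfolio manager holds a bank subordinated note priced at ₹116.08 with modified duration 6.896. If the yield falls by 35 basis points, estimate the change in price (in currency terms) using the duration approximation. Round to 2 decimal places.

+₹2.80

Duration approximation: ΔP/P ≈ -D_mod · Δy = -6.896 × (-0.0035) = +0.024136.
ΔP ≈ 116.08 × (+0.024136) = +2.80170688.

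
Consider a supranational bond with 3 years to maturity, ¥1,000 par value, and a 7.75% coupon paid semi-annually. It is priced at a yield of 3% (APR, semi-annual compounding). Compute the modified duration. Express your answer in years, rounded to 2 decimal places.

2.71 years

Periodic yield y = 0.015. First find Macaulay duration:
  t   CF        PV=CF/(1+0.015)^t    t·PV
  1        38.75        38.1773        38.1773
  2        38.75        37.6131        75.2263
  3        38.75        37.0573       111.1719
  4        38.75        36.5096       146.0386
  5        38.75        35.9701       179.8504
  6     1,038.75       949.9807     5,699.8842
  Σ                  1,135.3082     6,250.3487
P = 1,135.3082; Macaulay duration = 6,250.3487 / 1,135.3082 = 5.50542 half-year periods = 2.75271 years.
Modified duration = D_Mac / (1 + y) = 2.75271 / 1.015 = 2.71203 years.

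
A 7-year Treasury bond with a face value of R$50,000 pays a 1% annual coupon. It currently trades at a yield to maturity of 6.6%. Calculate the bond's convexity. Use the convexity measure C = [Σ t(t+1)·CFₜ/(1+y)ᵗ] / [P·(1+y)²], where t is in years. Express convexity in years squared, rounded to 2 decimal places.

46.91

With y = 0.066:
  t   CF        PV=CF/(1+0.066)^t    t·PV        t(t+1)·PV
  1       500.00       469.0432       469.0432         938.0863
  2       500.00       440.0030       880.0059       2,640.0177
  3       500.00       412.7607     1,238.2822       4,953.1290
  4       500.00       387.2052     1,548.8208       7,744.1041
  5       500.00       363.2319     1,816.1595      10,896.9570
  6       500.00       340.7429     2,044.4572      14,311.2005
  7    50,500.00    32,284.2681   225,989.8768   1,807,919.0140
  Σ                 34,697.2549   233,986.6456   1,849,402.5086
P = 34,697.2549.
Convexity = Σ t(t+1)·PV / [P·(1+y)²] = 1,849,402.5086 / (34,697.2549 × 1.136356) = 46.90530.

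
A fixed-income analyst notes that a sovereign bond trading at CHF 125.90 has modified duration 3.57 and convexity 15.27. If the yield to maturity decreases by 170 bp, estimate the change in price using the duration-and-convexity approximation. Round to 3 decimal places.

+CHF 7.919

Duration effect: -D_mod·Δy = -3.57 × (-0.017) = +0.060690
Convexity effect: ½·C·(Δy)² = 0.5 × 15.27 × (-0.017)² = +0.002206515
ΔP/P ≈ +0.060690 + 0.002206515 = +0.062896515
ΔP ≈ 125.90 × (+0.062896515) = +7.9186712385.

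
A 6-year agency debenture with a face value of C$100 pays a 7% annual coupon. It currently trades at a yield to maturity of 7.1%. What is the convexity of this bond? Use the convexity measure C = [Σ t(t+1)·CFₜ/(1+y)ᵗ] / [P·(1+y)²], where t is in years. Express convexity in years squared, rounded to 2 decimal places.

With y = 0.071:
  t   CF        PV=CF/(1+0.071)^t    t·PV        t(t+1)·PV
  1         7.00         6.5359         6.5359          13.0719
  2         7.00         6.1027        12.2053          36.6160
  3         7.00         5.6981        17.0943          68.3771
  4         7.00         5.3203        21.2814         106.4070
  5         7.00         4.9676        24.8382         149.0294
  6       107.00        70.9001       425.4007       2,977.8049
  Σ                     99.5248       507.3559       3,351.3063
P = 99.5248.
Convexity = Σ t(t+1)·PV / [P·(1+y)²] = 3,351.3063 / (99.5248 × 1.147041) = 29.35647.

29.36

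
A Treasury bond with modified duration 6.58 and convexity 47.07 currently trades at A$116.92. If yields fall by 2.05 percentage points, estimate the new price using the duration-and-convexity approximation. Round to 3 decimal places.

A$133.848

Duration effect: -D_mod·Δy = -6.58 × (-0.0205) = +0.134890
Convexity effect: ½·C·(Δy)² = 0.5 × 47.07 × (-0.0205)² = +0.00989058375
ΔP/P ≈ +0.134890 + 0.00989058375 = +0.14478058375
New price ≈ 116.92 × (1 + 0.14478058375) = 133.84774585205.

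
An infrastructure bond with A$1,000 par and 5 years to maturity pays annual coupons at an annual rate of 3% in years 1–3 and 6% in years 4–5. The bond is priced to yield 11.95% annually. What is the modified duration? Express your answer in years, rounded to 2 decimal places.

Periodic yield y = 0.1195. First find Macaulay duration:
  t   CF        PV=CF/(1+0.1195)^t    t·PV
  1        30.00        26.7977        26.7977
  2        30.00        23.9372        47.8744
  3        30.00        21.3820        64.1461
  4        60.00        38.1993       152.7970
  5     1,060.00       602.8168     3,014.0842
  Σ                    713.1330     3,305.6993
P = 713.1330; Macaulay duration = 3,305.6993 / 713.1330 = 4.63546 years.
Modified duration = D_Mac / (1 + y) = 4.63546 / 1.1195 = 4.14065 years.

4.14 years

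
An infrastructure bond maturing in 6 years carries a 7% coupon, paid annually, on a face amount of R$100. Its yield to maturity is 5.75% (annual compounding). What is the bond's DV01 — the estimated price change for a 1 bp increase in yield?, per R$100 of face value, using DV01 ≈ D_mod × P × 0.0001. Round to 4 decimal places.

R$0.0515

Periodic yield y = 0.0575.
  t   CF        PV=CF/(1+0.0575)^t    t·PV
  1         7.00         6.6194         6.6194
  2         7.00         6.2595        12.5189
  3         7.00         5.9191        17.7574
  4         7.00         5.5973        22.3891
  5         7.00         5.2929        26.4647
  6       107.00        76.5071       459.0424
  Σ                    106.1952       544.7918
P = 106.1952; D_Mac = 5.13010 yrs; D_mod = 4.85115 yrs.
DV01 ≈ 4.85115 × 106.1952 × 0.0001 = 0.051517.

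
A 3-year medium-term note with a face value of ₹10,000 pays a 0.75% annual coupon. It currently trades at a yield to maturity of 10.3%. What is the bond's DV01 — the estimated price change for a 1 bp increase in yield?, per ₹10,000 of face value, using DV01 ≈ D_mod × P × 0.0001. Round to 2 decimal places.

₹2.06

Periodic yield y = 0.103.
  t   CF        PV=CF/(1+0.103)^t    t·PV
  1        75.00        67.9964        67.9964
  2        75.00        61.6468       123.2935
  3    10,075.00     7,507.9007    22,523.7020
  Σ                  7,637.5438    22,714.9919
P = 7,637.5438; D_Mac = 2.97412 yrs; D_mod = 2.69639 yrs.
DV01 ≈ 2.69639 × 7,637.5438 × 0.0001 = 2.059383.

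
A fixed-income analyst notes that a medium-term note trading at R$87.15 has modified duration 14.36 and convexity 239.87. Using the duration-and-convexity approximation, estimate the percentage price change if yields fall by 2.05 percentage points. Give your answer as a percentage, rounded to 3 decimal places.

+34.478%

Duration effect: -D_mod·Δy = -14.36 × (-0.0205) = +0.294380
Convexity effect: ½·C·(Δy)² = 0.5 × 239.87 × (-0.0205)² = +0.05040268375
ΔP/P ≈ +0.294380 + 0.05040268375 = +0.34478268375
= +34.478268375%.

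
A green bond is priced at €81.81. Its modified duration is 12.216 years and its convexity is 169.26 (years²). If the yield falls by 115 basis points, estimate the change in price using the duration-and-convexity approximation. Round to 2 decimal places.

Duration effect: -D_mod·Δy = -12.216 × (-0.0115) = +0.140484
Convexity effect: ½·C·(Δy)² = 0.5 × 169.26 × (-0.0115)² = +0.0111923175
ΔP/P ≈ +0.140484 + 0.0111923175 = +0.1516763175
ΔP ≈ 81.81 × (+0.1516763175) = +12.408639534675.

+€12.41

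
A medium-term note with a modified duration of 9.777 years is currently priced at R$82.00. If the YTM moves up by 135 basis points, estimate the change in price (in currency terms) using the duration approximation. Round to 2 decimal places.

-R$10.82

Duration approximation: ΔP/P ≈ -D_mod · Δy = -9.777 × (+0.0135) = -0.1319895.
ΔP ≈ 82.00 × (-0.1319895) = -10.823139.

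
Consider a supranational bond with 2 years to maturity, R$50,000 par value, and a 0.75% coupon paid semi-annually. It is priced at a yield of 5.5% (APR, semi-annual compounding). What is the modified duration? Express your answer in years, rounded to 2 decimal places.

1.93 years

Periodic yield y = 0.0275. First find Macaulay duration:
  t   CF        PV=CF/(1+0.0275)^t    t·PV
  1       187.50       182.4818       182.4818
  2       187.50       177.5978       355.1956
  3       187.50       172.8446       518.5338
  4    50,187.50    45,026.5053   180,106.0210
  Σ                 45,559.4294   181,162.2322
P = 45,559.4294; Macaulay duration = 181,162.2322 / 45,559.4294 = 3.97639 half-year periods = 1.98820 years.
Modified duration = D_Mac / (1 + y) = 1.98820 / 1.0275 = 1.93498 years.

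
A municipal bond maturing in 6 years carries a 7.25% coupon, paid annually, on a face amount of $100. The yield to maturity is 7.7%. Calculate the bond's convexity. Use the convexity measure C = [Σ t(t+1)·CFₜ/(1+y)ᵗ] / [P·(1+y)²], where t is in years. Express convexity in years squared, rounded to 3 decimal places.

28.751

With y = 0.077:
  t   CF        PV=CF/(1+0.077)^t    t·PV        t(t+1)·PV
  1         7.25         6.7317         6.7317          13.4633
  2         7.25         6.2504        12.5008          37.5023
  3         7.25         5.8035        17.4105          69.6421
  4         7.25         5.3886        21.5544         107.7718
  5         7.25         5.0033        25.0167         150.1000
  6       107.25        68.7232       412.3389       2,886.3725
  Σ                     97.9006       495.5529       3,264.8521
P = 97.9006.
Convexity = Σ t(t+1)·PV / [P·(1+y)²] = 3,264.8521 / (97.9006 × 1.159929) = 28.75058.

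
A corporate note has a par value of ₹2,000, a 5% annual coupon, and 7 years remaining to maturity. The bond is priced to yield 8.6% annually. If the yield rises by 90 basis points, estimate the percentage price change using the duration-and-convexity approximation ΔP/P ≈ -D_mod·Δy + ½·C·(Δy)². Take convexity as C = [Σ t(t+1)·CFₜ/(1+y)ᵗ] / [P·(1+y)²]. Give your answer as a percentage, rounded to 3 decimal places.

With y = 0.086:
  t   CF        PV=CF/(1+0.086)^t    t·PV        t(t+1)·PV
  1       100.00        92.0810        92.0810         184.1621
  2       100.00        84.7892       169.5783         508.7350
  3       100.00        78.0747       234.2242         936.8968
  4       100.00        71.8920       287.5681       1,437.8404
  5       100.00        66.1989       330.9946       1,985.9675
  6       100.00        60.9566       365.7399       2,560.1790
  7     2,100.00     1,178.7196     8,251.0374      66,008.2996
  Σ                  1,632.7121     9,731.2235      73,622.0804
P = 1,632.7121; D_Mac = 5.96016 yrs; D_mod = 5.48818 yrs; C = 38.23304.
Duration effect: -5.48818 × (+0.009) = -0.049394
Convexity effect: 0.5 × 38.23304 × (0.009)² = +0.0015484
ΔP/P ≈ -0.049394 + 0.0015484 = -0.047845 = -4.7845%.

-4.785%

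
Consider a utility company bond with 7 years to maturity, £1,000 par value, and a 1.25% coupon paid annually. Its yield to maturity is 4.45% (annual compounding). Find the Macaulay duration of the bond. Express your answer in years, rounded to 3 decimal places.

Periodic yield y = 0.0445. Discount each cash flow and weight by its year:
  t   CF        PV=CF/(1+0.0445)^t    t·PV
  1        12.50        11.9674        11.9674
  2        12.50        11.4576        22.9152
  3        12.50        10.9694        32.9083
  4        12.50        10.5021        42.0084
  5        12.50        10.0547        50.2733
  6        12.50         9.6263        57.7578
  7     1,012.50       746.5105     5,225.5735
  Σ                    811.0881     5,443.4040
Price P = Σ PV = 811.0881.
Macaulay duration = Σ(t·PV) / P = 5,443.4040 / 811.0881 = 6.71124 years.

6.711 years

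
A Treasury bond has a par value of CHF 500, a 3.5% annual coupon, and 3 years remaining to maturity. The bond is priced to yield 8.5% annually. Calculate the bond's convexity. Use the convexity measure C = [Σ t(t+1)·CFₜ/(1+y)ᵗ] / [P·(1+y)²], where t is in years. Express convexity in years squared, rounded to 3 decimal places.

9.706

With y = 0.085:
  t   CF        PV=CF/(1+0.085)^t    t·PV        t(t+1)·PV
  1        17.50        16.1290        16.1290          32.2581
  2        17.50        14.8655        29.7309          89.1928
  3       517.50       405.1549     1,215.4648       4,861.8593
  Σ                    436.1494     1,261.3248       4,983.3102
P = 436.1494.
Convexity = Σ t(t+1)·PV / [P·(1+y)²] = 4,983.3102 / (436.1494 × 1.177225) = 9.70562.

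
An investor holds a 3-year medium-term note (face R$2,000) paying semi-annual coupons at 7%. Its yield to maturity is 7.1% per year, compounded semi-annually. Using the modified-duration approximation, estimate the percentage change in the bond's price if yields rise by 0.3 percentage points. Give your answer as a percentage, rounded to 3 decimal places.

Periodic yield y = 0.0355. Modified duration first:
  t   CF        PV=CF/(1+0.0355)^t    t·PV
  1        70.00        67.6002        67.6002
  2        70.00        65.2827       130.5653
  3        70.00        63.0446       189.1337
  4        70.00        60.8832       243.5329
  5        70.00        58.7960       293.9798
  6     2,070.00     1,679.0736    10,074.4414
  Σ                  1,994.6802    10,999.2534
P = 1,994.6802; D_Mac = 5.51429 half-year periods = 2.75715 yrs; D_mod = 2.75715/(1+0.0355) = 2.66262 yrs.
ΔP/P ≈ -D_mod · Δy = -2.66262 × (+0.003) = -0.007988 = -0.7988%.

-0.799%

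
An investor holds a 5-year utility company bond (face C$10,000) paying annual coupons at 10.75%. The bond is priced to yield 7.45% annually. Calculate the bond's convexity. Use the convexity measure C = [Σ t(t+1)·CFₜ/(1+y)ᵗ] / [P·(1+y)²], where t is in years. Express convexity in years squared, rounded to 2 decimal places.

20.33

With y = 0.0745:
  t   CF        PV=CF/(1+0.0745)^t    t·PV        t(t+1)·PV
  1     1,075.00     1,000.4653     1,000.4653       2,000.9307
  2     1,075.00       931.0985     1,862.1970       5,586.5910
  3     1,075.00       866.5412     2,599.6235      10,398.4941
  4     1,075.00       806.4599     3,225.8397      16,129.1983
  5    11,075.00     7,732.3523    38,661.7617     231,970.5704
  Σ                 11,336.9173    47,349.8872     266,085.7845
P = 11,336.9173.
Convexity = Σ t(t+1)·PV / [P·(1+y)²] = 266,085.7845 / (11,336.9173 × 1.154550) = 20.32890.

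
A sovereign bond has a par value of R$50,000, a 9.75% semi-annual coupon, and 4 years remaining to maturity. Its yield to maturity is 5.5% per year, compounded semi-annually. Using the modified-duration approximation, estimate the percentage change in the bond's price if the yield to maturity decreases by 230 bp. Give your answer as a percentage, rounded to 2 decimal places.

+7.73%

Periodic yield y = 0.0275. Modified duration first:
  t   CF        PV=CF/(1+0.0275)^t    t·PV
  1     2,437.50     2,372.2628     2,372.2628
  2     2,437.50     2,308.7716     4,617.5431
  3     2,437.50     2,246.9796     6,740.9388
  4     2,437.50     2,186.8415     8,747.3659
  5     2,437.50     2,128.3129    10,641.5644
  6     2,437.50     2,071.3507    12,428.1044
  7     2,437.50     2,015.9131    14,111.3918
  8    52,437.50    42,207.2769   337,658.2154
  Σ                 57,537.7091   397,317.3866
P = 57,537.7091; D_Mac = 6.90534 half-year periods = 3.45267 yrs; D_mod = 3.45267/(1+0.0275) = 3.36026 yrs.
ΔP/P ≈ -D_mod · Δy = -3.36026 × (-0.023) = +0.077286 = +7.7286%.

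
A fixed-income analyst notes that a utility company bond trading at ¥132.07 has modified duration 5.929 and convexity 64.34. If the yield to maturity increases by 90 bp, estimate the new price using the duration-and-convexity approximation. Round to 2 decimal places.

Duration effect: -D_mod·Δy = -5.929 × (+0.009) = -0.053361
Convexity effect: ½·C·(Δy)² = 0.5 × 64.34 × (0.009)² = +0.00260577
ΔP/P ≈ -0.053361 + 0.00260577 = -0.05075523
New price ≈ 132.07 × (1 - 0.05075523) = 125.3667567739.

¥125.37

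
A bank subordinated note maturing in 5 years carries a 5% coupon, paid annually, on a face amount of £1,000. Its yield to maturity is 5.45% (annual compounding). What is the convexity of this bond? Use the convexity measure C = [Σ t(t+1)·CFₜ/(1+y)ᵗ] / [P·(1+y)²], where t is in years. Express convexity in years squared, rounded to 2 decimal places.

With y = 0.0545:
  t   CF        PV=CF/(1+0.0545)^t    t·PV        t(t+1)·PV
  1        50.00        47.4158        47.4158          94.8317
  2        50.00        44.9652        89.9305         269.7914
  3        50.00        42.6413       127.9238         511.6954
  4        50.00        40.4374       161.7498         808.7488
  5     1,050.00       805.2976     4,026.4878      24,158.9265
  Σ                    980.7573     4,453.5077      25,843.9938
P = 980.7573.
Convexity = Σ t(t+1)·PV / [P·(1+y)²] = 25,843.9938 / (980.7573 × 1.111970) = 23.69763.

23.70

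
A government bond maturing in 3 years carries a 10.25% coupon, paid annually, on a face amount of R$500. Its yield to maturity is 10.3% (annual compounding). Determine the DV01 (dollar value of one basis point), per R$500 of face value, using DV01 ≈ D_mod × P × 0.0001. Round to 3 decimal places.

Periodic yield y = 0.103.
  t   CF        PV=CF/(1+0.103)^t    t·PV
  1        51.25        46.4642        46.4642
  2        51.25        42.1253        84.2506
  3       551.25       410.7921     1,232.3762
  Σ                    499.3816     1,363.0910
P = 499.3816; D_Mac = 2.72956 yrs; D_mod = 2.47467 yrs.
DV01 ≈ 2.47467 × 499.3816 × 0.0001 = 0.123580.

R$0.124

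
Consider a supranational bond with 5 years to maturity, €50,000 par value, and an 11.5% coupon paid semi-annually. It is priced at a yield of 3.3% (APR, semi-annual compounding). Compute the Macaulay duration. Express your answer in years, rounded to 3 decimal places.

Periodic yield y = 0.0165. Discount each cash flow and weight by its period:
  t   CF        PV=CF/(1+0.0165)^t    t·PV
  1     2,875.00     2,828.3325     2,828.3325
  2     2,875.00     2,782.4225     5,564.8451
  3     2,875.00     2,737.2578     8,211.7734
  4     2,875.00     2,692.8262    10,771.3046
  5     2,875.00     2,649.1157    13,245.5787
  6     2,875.00     2,606.1149    15,636.6891
  7     2,875.00     2,563.8120    17,946.6837
  8     2,875.00     2,522.1957    20,177.5658
  9     2,875.00     2,481.2550    22,331.2952
  10   52,875.00    44,892.7852   448,927.8523
  Σ                 68,756.1175   565,641.9203
Price P = Σ PV = 68,756.1175.
Macaulay duration = Σ(t·PV) / P = 565,641.9203 / 68,756.1175 = 8.22679 half-year periods.
In years: 8.22679 / 2 = 4.11339 years.

4.113 years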